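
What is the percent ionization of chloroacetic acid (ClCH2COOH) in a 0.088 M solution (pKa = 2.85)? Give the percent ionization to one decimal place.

ClCH2COOH ⇌ ClCH2COO- + H+; let x = [H+] at equilibrium.
Ka = 10^(−2.85) = 1.41 × 10^-3
Solve x² + 0.00141x − 0.000124 = 0 → x = 1.05 × 10^-2 M
Fraction ionized = 1.05 × 10^-2 / 0.088 = 0.1193 → 11.9%

11.9%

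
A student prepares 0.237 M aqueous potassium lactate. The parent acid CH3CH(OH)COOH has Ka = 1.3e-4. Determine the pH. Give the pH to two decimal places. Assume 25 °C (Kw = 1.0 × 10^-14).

pH = 8.63

CH3CH(OH)COO- is the conjugate base of the weak acid CH3CH(OH)COOH.
Kb = Kw/Ka = 1.0×10^-14 / 1.3 × 10^-4 = 7.69 × 10^-11
From the ICE table, Kb = [OH-]²/(0.237 − [OH-]) = 7.69 × 10^-11.
Neglecting [OH-] in the denominator: [OH-] = √(7.69 × 10^-11 × 0.237) = 4.27 × 10^-6 M
pOH = −log(4.27 × 10^-6) = 5.37; pH = 14.00 − 5.37 = 8.63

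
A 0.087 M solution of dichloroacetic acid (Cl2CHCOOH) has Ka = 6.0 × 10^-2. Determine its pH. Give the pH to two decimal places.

Cl2CHCOOH ⇌ Cl2CHCOO- + H+
From the ICE table, Ka = [H+]²/(0.087 − [H+]) = 6.0 × 10^-2.
Here C₀/Ka ≈ 1.45, so the small-[H+] approximation fails. Use the quadratic:
[H+] = [−0.06 + √(0.06² + 0.0209)]/2 = 4.82 × 10^-2 M
pH = −log[H+] = −log(4.82 × 10^-2) = 1.32

pH = 1.32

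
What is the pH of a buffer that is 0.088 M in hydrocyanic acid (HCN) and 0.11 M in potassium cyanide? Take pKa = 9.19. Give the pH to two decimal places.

pH = 9.29

Using pH = pKa + log([base]/[acid]) with [base]/[acid] = 0.11/0.088:
pH = 9.19 + (+0.097) = 9.29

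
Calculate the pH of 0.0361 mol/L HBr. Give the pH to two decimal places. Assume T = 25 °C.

HBr is a strong acid and dissociates completely, so [H+] = 0.0361 M.
pH = -log(0.0361) = 1.44

pH = 1.44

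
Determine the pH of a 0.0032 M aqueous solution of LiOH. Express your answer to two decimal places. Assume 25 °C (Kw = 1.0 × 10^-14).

pH = 11.51

LiOH is a strong base; [OH-] = 0.0032 M.
pOH = -log(0.0032) = 2.49
pH = 14.00 - 2.49 = 11.51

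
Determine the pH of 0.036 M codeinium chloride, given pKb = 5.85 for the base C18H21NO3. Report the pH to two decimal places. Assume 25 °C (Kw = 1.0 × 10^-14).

pH = 4.80

C18H22NO3+ is the conjugate acid of the weak base C18H21NO3.
Kb = 10^(−5.85) = 1.41 × 10^-6
Ka = Kw/Kb = 1.0×10^-14 / 1.41 × 10^-6 = 7.09 × 10^-9
Ka = [H+]²/(0.036 − [H+]) = 7.09 × 10^-9
Neglecting [H+] in the denominator: [H+] = √(7.09 × 10^-9 × 0.036) = 1.60 × 10^-5 M
pH = −log(1.60 × 10^-5) = 4.80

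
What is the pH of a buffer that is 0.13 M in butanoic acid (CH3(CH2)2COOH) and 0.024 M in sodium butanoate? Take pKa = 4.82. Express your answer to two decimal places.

pH = 4.09

Using pH = pKa + log([base]/[acid]) with [base]/[acid] = 0.024/0.13:
pH = 4.82 + (-0.734) = 4.09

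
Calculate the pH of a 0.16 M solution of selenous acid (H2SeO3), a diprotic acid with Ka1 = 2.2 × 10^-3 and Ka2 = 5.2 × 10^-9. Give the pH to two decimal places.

pH = 1.75

Ka1 ≫ Ka2, so treat the first dissociation as the only significant source of H+.
Ka1 = x²/(0.16 − x) = 2.2 × 10^-3
Solving the quadratic: x = (−Ka1 + √(Ka1² + 4·Ka1·C₀))/2 = 1.77 × 10^-2 M
pH = −log(1.77 × 10^-2) = 1.75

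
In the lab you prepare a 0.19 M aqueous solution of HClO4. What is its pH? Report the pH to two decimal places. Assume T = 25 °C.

HClO4 is a strong acid and dissociates completely, so [H+] = 0.19 M.
pH = -log(0.19) = 0.72

pH = 0.72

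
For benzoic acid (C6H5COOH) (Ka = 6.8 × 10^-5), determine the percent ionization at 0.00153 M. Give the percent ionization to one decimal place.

C6H5COOH ⇌ C6H5COO- + H+; let x = [H+] at equilibrium.
Ka = x²/(C₀ − x); solving the quadratic gives x = 2.90 × 10^-4 M.
% ionization = x/C₀ × 100% = 2.90 × 10^-4/0.00153 × 100% = 19.0%

19.0%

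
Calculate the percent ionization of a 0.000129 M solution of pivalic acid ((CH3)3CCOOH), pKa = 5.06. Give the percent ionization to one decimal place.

22.8%

(CH3)3CCOOH ⇌ (CH3)3CCOO- + H+; let x = [H+] at equilibrium.
Ka = 10^(−5.06) = 8.71 × 10^-6
Ka = x²/(C₀ − x); solving the quadratic gives x = 2.94 × 10^-5 M.
% ionization = x/C₀ × 100% = 2.94 × 10^-5/0.000129 × 100% = 22.8%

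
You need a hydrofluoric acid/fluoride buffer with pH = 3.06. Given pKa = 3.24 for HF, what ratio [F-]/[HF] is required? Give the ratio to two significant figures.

pH = pKa + log(r) ⇒ log(r) = 3.06 − 3.24 = -0.18
r = [F-]/[HF] = 10^(-0.18) = 0.661

ratio = 0.66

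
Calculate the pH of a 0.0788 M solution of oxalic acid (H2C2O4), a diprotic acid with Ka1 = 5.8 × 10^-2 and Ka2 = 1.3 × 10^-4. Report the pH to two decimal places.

pH = 1.35

Ka1 ≫ Ka2, so treat the first dissociation as the only significant source of H+.
Ka1 = x²/(0.0788 − x) = 5.8 × 10^-2
Solving the quadratic: x = (−Ka1 + √(Ka1² + 4·Ka1·C₀))/2 = 4.46 × 10^-2 M
pH = −log(4.46 × 10^-2) = 1.35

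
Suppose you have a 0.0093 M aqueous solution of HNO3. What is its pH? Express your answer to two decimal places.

pH = 2.03

HNO3 is a strong acid and dissociates completely, so [H+] = 0.0093 M.
pH = -log(0.0093) = 2.03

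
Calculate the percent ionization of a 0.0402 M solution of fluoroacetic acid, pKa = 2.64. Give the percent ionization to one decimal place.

21.2%

FCH2COOH ⇌ FCH2COO- + H+; let x = [H+] at equilibrium.
Ka = 10^(−2.64) = 2.29 × 10^-3
Solve x² + 0.00229x − 9.21e-05 = 0 → x = 8.52 × 10^-3 M
% ionization = x/C₀ × 100% = 8.52 × 10^-3/0.0402 × 100% = 21.2%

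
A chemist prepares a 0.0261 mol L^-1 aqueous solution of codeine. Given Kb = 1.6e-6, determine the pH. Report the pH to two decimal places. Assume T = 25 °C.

pH = 10.31

C18H21NO3 + H2O ⇌ C18H22NO3+ + OH-
From the ICE table, Kb = x²/(0.0261 − x) = 1.6 × 10^-6.
Assume x ≪ 0.0261: x ≈ √(1.6 × 10^-6 × 0.0261) = 2.04 × 10^-4 M
pOH = 3.69, so pH = 14.00 − pOH = 10.31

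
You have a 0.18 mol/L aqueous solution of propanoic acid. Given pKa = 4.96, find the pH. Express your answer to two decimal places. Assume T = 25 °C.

pH = 2.85

CH3CH2COOH ⇌ CH3CH2COO- + H+
Ka = 10^(−4.96) = 1.10 × 10^-5
Ka = x²/(0.18 − x) = 1.10 × 10^-5
Neglecting x in the denominator: x = √(1.10 × 10^-5 × 0.18) = 1.41 × 10^-3 M
(x/C₀ = 0.78% < 5%, so the approximation holds.)
pH = −log[H+] = −log(1.41 × 10^-3) = 2.85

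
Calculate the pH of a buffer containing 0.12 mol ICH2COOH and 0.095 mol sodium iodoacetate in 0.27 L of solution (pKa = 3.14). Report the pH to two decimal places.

pH = 3.04

pH = pKa + log([A⁻]/[HA]) = 3.14 + log(0.095/0.12)
pH = 3.14 + (-0.101) = 3.04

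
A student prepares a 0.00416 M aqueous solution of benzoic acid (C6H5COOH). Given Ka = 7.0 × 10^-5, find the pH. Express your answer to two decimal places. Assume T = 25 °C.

C6H5COOH ⇌ C6H5COO- + H+
From the ICE table, Ka = [H+]²/(0.00416 − [H+]) = 7.0 × 10^-5.
The 5% rule fails; solving [H+]² + Ka·[H+] − Ka·C₀ = 0 exactly:
[H+] = (−Ka + √(Ka² + 4·Ka·C₀))/2 = 5.06 × 10^-4 M
pH = −log[H+] = −log(5.06 × 10^-4) = 3.30

pH = 3.30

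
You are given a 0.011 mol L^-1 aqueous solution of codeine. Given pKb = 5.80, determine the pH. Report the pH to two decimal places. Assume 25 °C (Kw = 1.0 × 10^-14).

pH = 10.12

C18H21NO3 + H2O ⇌ C18H22NO3+ + OH-
Kb = 10^(−5.80) = 1.58 × 10^-6
Kb = [OH-]²/(0.011 − [OH-]) = 1.58 × 10^-6
Assume [OH-] ≪ 0.011: [OH-] ≈ √(1.58 × 10^-6 × 0.011) = 1.32 × 10^-4 M
pOH = 3.88, so pH = 14.00 − pOH = 10.12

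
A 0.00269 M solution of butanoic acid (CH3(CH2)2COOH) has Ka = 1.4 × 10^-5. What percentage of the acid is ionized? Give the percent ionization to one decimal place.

CH3(CH2)2COOH ⇌ CH3(CH2)2COO- + H+; let x = [H+] at equilibrium.
Ka = x²/(C₀ − x); solving the quadratic gives x = 1.87 × 10^-4 M.
Fraction ionized = 1.87 × 10^-4 / 0.00269 = 0.0695 → 7.0%

7.0%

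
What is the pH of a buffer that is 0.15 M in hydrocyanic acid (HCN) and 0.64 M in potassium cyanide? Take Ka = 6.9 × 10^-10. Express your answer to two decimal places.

pH = 9.79

pKa = −log(6.9 × 10^-10) = 9.161
Henderson–Hasselbalch: pH = pKa + log([CN-]/[HCN]) = 9.161 + log(0.64/0.15)
pH = 9.161 + (+0.630) = 9.79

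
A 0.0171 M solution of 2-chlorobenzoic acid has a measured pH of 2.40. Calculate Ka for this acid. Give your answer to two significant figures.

Ka = 1.2 × 10^-3

[H+] = 10^(-2.40) = 3.98 × 10^-3 M
At equilibrium [HA] = 0.0171 − 3.98 × 10^-3 = 1.31 × 10^-2 M
Ka = [H+][A-]/[HA] = (3.98 × 10^-3)² / 1.31 × 10^-2 = 1.2 × 10^-3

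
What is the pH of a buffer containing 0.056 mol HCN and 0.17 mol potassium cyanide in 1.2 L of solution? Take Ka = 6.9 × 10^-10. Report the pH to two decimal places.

pKa = −log(6.9 × 10^-10) = 9.161
Henderson–Hasselbalch: pH = pKa + log([CN-]/[HCN]) = 9.161 + log(0.17/0.056)
pH = 9.161 + (+0.482) = 9.64

pH = 9.64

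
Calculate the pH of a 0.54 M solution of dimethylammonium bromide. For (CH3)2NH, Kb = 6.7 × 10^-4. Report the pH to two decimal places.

(CH3)2NH2+ is the conjugate acid of the weak base (CH3)2NH.
Ka = Kw/Kb = 1.0×10^-14 / 6.7 × 10^-4 = 1.49 × 10^-11
Ka = x²/(0.54 − x) = 1.49 × 10^-11
Neglecting x in the denominator: x = √(1.49 × 10^-11 × 0.54) = 2.84 × 10^-6 M
pH = −log[H+] = −log(2.84 × 10^-6) = 5.55

pH = 5.55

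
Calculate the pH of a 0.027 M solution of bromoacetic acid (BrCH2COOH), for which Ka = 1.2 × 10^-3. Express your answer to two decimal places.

pH = 2.29

BrCH2COOH ⇌ BrCH2COO- + H+
From the ICE table, Ka = [H+]²/(0.027 − [H+]) = 1.2 × 10^-3.
Here C₀/Ka ≈ 22.5, so the small-[H+] approximation fails. Use the quadratic:
[H+] = (−Ka + √(Ka² + 4·Ka·C₀))/2 = 5.12 × 10^-3 M
pH = −log[H+] = −log(5.12 × 10^-3) = 2.29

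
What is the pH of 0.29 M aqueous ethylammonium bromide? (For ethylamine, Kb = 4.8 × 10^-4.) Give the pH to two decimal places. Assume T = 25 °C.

C2H5NH3+ is the conjugate acid of the weak base C2H5NH2.
Ka = Kw/Kb = 1.0×10^-14 / 4.8 × 10^-4 = 2.08 × 10^-11
From the ICE table, Ka = [H+]²/(0.29 − [H+]) = 2.08 × 10^-11.
Neglecting [H+] in the denominator: [H+] = √(2.08 × 10^-11 × 0.29) = 2.46 × 10^-6 M
([H+]/C₀ = 0.00085% < 5%, so the approximation holds.)
pH = −log(2.46 × 10^-6) = 5.61

pH = 5.61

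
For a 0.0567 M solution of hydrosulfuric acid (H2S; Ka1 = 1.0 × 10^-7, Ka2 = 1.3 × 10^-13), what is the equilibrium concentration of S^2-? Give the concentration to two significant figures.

1.3 × 10^-13 M

First ionization gives [H+] ≈ [HS-] = 7.53 × 10^-5 M.
Second step: Ka2 = [H+][S^2-]/[HS-] ≈ [S^2-] (since [H+] ≈ [HS-]).
So [S^2-] ≈ Ka2.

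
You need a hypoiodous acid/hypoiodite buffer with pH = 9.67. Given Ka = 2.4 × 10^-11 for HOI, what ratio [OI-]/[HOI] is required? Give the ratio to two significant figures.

ratio = 0.11

pKa = -log(2.4 × 10^-11) = 10.620
pH = pKa + log(r) ⇒ log(r) = 9.67 − 10.620 = -0.950
r = [OI-]/[HOI] = 10^(-0.950) = 0.112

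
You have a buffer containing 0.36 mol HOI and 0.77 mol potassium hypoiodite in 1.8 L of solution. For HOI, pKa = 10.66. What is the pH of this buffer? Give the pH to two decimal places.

pH = pKa + log([A⁻]/[HA]) = 10.66 + log(0.77/0.36)
pH = 10.66 + (+0.330) = 10.99

pH = 10.99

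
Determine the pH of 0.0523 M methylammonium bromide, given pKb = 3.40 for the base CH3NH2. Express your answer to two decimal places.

CH3NH3+ is the conjugate acid of the weak base CH3NH2.
Kb = 10^(−3.40) = 3.98 × 10^-4
Ka = Kw/Kb = 1.0×10^-14 / 3.98 × 10^-4 = 2.51 × 10^-11
Let x = [H+] at equilibrium. Ka = x²/(0.0523 − x).
Since Ka ≪ C₀, x ≈ √(Ka·C₀) = 1.15 × 10^-6 M.
Check: 0.0022% ionized — well under 5%, approximation valid.
pH = −log(1.15 × 10^-6) = 5.94

pH = 5.94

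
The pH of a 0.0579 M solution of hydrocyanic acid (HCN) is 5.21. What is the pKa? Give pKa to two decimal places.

[H+] = 10^(-5.21) = 6.17 × 10^-6 M
At equilibrium [HA] = 0.0579 − 6.17 × 10^-6 = 5.79 × 10^-2 M
Ka = [H+][A-]/[HA] = (6.17 × 10^-6)² / 5.79 × 10^-2 = 6.57 × 10^-10
pKa = -log(6.57 × 10^-10) = 9.18

pKa = 9.18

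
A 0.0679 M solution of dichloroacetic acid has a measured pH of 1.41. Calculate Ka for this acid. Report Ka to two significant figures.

Ka = 5.2 × 10^-2

[H+] = 10^(-1.41) = 3.89 × 10^-2 M
At equilibrium [HA] = 0.0679 − 3.89 × 10^-2 = 2.90 × 10^-2 M
Ka = [H+][A-]/[HA] = (3.89 × 10^-2)² / 2.90 × 10^-2 = 5.2 × 10^-2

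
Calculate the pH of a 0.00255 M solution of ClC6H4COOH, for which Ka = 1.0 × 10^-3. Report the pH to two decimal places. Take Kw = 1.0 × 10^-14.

ClC6H4COOH ⇌ ClC6H4COO- + H+
From the ICE table, Ka = x²/(0.00255 − x) = 1.0 × 10^-3.
x is not negligible relative to C₀; solve x² + 0.001·x − 2.55e-06 = 0.
x = [−0.001 + √(0.001² + 1.02e-05)]/2 = 1.17 × 10^-3 M
pH = −log(1.17 × 10^-3) = 2.93

pH = 2.93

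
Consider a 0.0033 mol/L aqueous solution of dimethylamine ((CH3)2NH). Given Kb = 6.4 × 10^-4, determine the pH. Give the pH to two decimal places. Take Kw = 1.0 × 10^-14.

(CH3)2NH + H2O ⇌ (CH3)2NH2+ + OH-
Kb = x²/(0.0033 − x) = 6.4 × 10^-4
x is not negligible relative to C₀; solve x² + 0.00064·x − 2.11e-06 = 0.
x = (−Kb + √(Kb² + 4·Kb·C₀))/2 = 1.17 × 10^-3 M
pOH = 2.93, so pH = 14.00 − pOH = 11.07

pH = 11.07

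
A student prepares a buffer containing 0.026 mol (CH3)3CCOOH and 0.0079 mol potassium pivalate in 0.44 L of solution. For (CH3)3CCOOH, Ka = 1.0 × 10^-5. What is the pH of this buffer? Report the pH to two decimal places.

pKa = −log(1.0 × 10^-5) = 5.000
Using pH = pKa + log([base]/[acid]) with [base]/[acid] = 0.0079/0.026:
pH = 5.000 + (-0.517) = 4.48

pH = 4.48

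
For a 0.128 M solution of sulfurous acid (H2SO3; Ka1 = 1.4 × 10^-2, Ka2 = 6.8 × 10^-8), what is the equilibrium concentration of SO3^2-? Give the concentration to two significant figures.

First ionization gives [H+] ≈ [HSO3-] = 3.59 × 10^-2 M.
Second step: Ka2 = [H+][SO3^2-]/[HSO3-] ≈ [SO3^2-] (since [H+] ≈ [HSO3-]).
So [SO3^2-] ≈ Ka2.

6.8 × 10^-8 M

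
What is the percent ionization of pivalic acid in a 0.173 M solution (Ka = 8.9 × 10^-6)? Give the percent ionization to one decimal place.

(CH3)3CCOOH ⇌ (CH3)3CCOO- + H+; let x = [H+] at equilibrium.
x ≈ √(Ka·C₀) = √(8.9 × 10^-6 × 0.173) = 1.24 × 10^-3 M
Fraction ionized = 1.24 × 10^-3 / 0.173 = 0.0072 → 0.7%

0.7%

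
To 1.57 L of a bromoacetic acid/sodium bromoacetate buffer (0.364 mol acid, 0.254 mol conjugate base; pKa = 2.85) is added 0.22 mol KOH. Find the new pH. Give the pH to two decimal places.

OH- converts BrCH2COOH to BrCH2COO-: BrCH2COOH → 0.144 mol, BrCH2COO- → 0.474 mol.
Henderson–Hasselbalch with mole ratio 0.474/0.144: pH = 2.85 + (+0.517)

pH = 3.37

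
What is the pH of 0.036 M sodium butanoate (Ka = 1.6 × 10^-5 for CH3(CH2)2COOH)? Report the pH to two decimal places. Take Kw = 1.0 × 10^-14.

pH = 8.68

CH3(CH2)2COO- is the conjugate base of the weak acid CH3(CH2)2COOH.
Kb = Kw/Ka = 1.0×10^-14 / 1.6 × 10^-5 = 6.25 × 10^-10
From the ICE table, Kb = x²/(0.036 − x) = 6.25 × 10^-10.
Since Kb ≪ C₀, x ≈ √(Kb·C₀) = 4.74 × 10^-6 M.
pOH = −log(4.74 × 10^-6) = 5.32; pH = 14.00 − 5.32 = 8.68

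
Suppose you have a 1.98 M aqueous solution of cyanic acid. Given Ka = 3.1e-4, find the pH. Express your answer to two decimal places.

HOCN ⇌ OCN- + H+
From the ICE table, Ka = [H+]²/(1.98 − [H+]) = 3.1 × 10^-4.
Since Ka ≪ C₀, [H+] ≈ √(Ka·C₀) = 2.48 × 10^-2 M.
pH = −log(2.48 × 10^-2) = 1.61

pH = 1.61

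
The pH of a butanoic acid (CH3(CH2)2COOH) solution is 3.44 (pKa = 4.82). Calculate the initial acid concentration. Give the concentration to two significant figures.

C₀ = 9.1 × 10^-3 M

[H+] = 10^(-3.44) = 3.63 × 10^-4 M = x
Ka = 10^(−4.82) = 1.51 × 10^-5
Ka = x²/(C₀ − x) ⇒ C₀ = x + x²/Ka
C₀ = 3.63 × 10^-4 + (3.63 × 10^-4)²/(1.51 × 10^-5) = 9.09 × 10^-3 M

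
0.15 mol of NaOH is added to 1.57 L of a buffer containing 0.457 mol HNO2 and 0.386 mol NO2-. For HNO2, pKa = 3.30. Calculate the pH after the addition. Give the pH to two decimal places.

After neutralization: n(HNO2) = 0.307 mol, n(NO2-) = 0.536 mol.
pH = pKa + log(n_NO2-/n_HNO2) = 3.30 + log(0.536/0.307) = 3.30 + (+0.242)

pH = 3.54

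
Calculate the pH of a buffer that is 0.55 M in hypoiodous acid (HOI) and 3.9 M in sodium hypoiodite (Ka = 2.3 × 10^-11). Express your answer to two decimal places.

pKa = −log(2.3 × 10^-11) = 10.638
Henderson–Hasselbalch: pH = pKa + log([OI-]/[HOI]) = 10.638 + log(3.9/0.55)
pH = 10.638 + (+0.851) = 11.49

pH = 11.49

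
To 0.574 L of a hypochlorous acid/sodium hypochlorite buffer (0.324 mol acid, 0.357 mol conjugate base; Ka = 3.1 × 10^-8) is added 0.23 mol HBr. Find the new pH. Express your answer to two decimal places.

pH = 6.87

After neutralization: n(HOCl) = 0.554 mol, n(OCl-) = 0.127 mol.
pKa = −log(3.1 × 10^-8) = 7.509
Henderson–Hasselbalch with mole ratio 0.127/0.554: pH = 7.509 + (-0.640)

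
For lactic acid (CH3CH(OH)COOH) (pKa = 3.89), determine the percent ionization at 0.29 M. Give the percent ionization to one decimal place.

2.1%

CH3CH(OH)COOH ⇌ CH3CH(OH)COO- + H+; let x = [H+] at equilibrium.
Ka = 10^(−3.89) = 1.29 × 10^-4
x ≈ √(Ka·C₀) = √(1.29 × 10^-4 × 0.29) = 6.12 × 10^-3 M
% ionization = x/C₀ × 100% = 6.12 × 10^-3/0.29 × 100% = 2.1%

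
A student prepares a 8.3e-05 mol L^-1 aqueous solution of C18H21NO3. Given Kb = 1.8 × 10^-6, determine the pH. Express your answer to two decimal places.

C18H21NO3 + H2O ⇌ C18H22NO3+ + OH-
From the ICE table, Kb = x²/(8.3e-05 − x) = 1.8 × 10^-6.
Here C₀/Kb ≈ 46.1, so the small-x approximation fails. Use the quadratic:
x = [−1.8e-06 + √(1.8e-06² + 5.98e-10)]/2 = 1.14 × 10^-5 M
pOH = 4.94, so pH = 14.00 − pOH = 9.06

pH = 9.06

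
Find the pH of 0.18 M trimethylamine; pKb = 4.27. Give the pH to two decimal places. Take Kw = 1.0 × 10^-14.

(CH3)3N + H2O ⇌ (CH3)3NH+ + OH-
Kb = 10^(−4.27) = 5.37 × 10^-5
From the ICE table, Kb = [OH-]²/(0.18 − [OH-]) = 5.37 × 10^-5.
Neglecting [OH-] in the denominator: [OH-] = √(5.37 × 10^-5 × 0.18) = 3.11 × 10^-3 M
pOH = −log(3.11 × 10^-3) = 2.51; pH = 14.00 − 2.51 = 11.49

pH = 11.49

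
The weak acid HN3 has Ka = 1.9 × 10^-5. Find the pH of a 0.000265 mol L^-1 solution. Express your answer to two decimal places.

HN3 ⇌ N3- + H+
Ka = [H+]²/(0.000265 − [H+]) = 1.9 × 10^-5
[H+] is not negligible relative to C₀; solve [H+]² + 1.9e-05·[H+] − 5.04e-09 = 0.
[H+] = [−1.9e-05 + √(1.9e-05² + 2.01e-08)]/2 = 6.21 × 10^-5 M
pH = −log(6.21 × 10^-5) = 4.21

pH = 4.21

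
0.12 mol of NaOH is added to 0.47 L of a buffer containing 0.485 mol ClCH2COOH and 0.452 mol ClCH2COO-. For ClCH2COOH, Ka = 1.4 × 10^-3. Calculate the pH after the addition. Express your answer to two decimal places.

pH = 3.05

After neutralization: n(ClCH2COOH) = 0.365 mol, n(ClCH2COO-) = 0.572 mol.
pKa = −log(1.4 × 10^-3) = 2.854
pH = pKa + log([A⁻]/[HA]) = 2.854 + log(0.572/0.365) = 2.854 +0.195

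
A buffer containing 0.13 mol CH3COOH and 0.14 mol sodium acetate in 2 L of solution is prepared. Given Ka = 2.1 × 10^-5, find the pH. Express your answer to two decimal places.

pH = 4.71

pKa = −log(2.1 × 10^-5) = 4.678
pH = pKa + log([A⁻]/[HA]) = 4.678 + log(0.14/0.13)
pH = 4.678 + (+0.032) = 4.71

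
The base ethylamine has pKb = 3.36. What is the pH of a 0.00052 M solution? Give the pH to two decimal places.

C2H5NH2 + H2O ⇌ C2H5NH3+ + OH-
Kb = 10^(−3.36) = 4.37 × 10^-4
From the ICE table, Kb = [OH-]²/(0.00052 − [OH-]) = 4.37 × 10^-4.
Here C₀/Kb ≈ 1.19, so the small-[OH-] approximation fails. Use the quadratic:
[OH-] = (−Kb + √(Kb² + 4·Kb·C₀))/2 = 3.06 × 10^-4 M
pOH = −log(3.06 × 10^-4) = 3.51; pH = 14.00 − 3.51 = 10.49

pH = 10.49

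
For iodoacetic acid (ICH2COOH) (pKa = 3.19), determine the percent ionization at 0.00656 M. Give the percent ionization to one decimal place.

26.8%

ICH2COOH ⇌ ICH2COO- + H+; let x = [H+] at equilibrium.
Ka = 10^(−3.19) = 6.46 × 10^-4
Ka = x²/(C₀ − x); solving the quadratic gives x = 1.76 × 10^-3 M.
Fraction ionized = 1.76 × 10^-3 / 0.00656 = 0.2683 → 26.8%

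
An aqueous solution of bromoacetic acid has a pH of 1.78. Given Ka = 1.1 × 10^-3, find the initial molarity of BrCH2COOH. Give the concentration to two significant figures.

[H+] = 10^(-1.78) = 1.66 × 10^-2 M = x
Ka = x²/(C₀ − x) ⇒ C₀ = x + x²/Ka
C₀ = 1.66 × 10^-2 + (1.66 × 10^-2)²/(1.1 × 10^-3) = 2.67 × 10^-1 M

C₀ = 2.7 × 10^-1 M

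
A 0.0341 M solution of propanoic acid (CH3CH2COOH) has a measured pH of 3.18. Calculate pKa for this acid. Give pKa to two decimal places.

[H+] = 10^(-3.18) = 6.61 × 10^-4 M
At equilibrium [HA] = 0.0341 − 6.61 × 10^-4 = 3.34 × 10^-2 M
Ka = [H+][A-]/[HA] = (6.61 × 10^-4)² / 3.34 × 10^-2 = 1.31 × 10^-5
pKa = -log(1.31 × 10^-5) = 4.88

pKa = 4.88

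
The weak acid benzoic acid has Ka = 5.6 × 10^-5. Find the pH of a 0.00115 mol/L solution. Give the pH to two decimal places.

C6H5COOH ⇌ C6H5COO- + H+
From the ICE table, Ka = [H+]²/(0.00115 − [H+]) = 5.6 × 10^-5.
Here C₀/Ka ≈ 20.5, so the small-[H+] approximation fails. Use the quadratic:
[H+] = [−5.6e-05 + √(5.6e-05² + 2.58e-07)]/2 = 2.27 × 10^-4 M
pH = −log[H+] = −log(2.27 × 10^-4) = 3.64

pH = 3.64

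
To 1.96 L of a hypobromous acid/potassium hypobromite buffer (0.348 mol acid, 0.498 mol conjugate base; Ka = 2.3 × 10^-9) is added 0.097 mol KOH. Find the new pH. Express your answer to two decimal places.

pH = 9.01

After neutralization: n(HOBr) = 0.251 mol, n(OBr-) = 0.595 mol.
pKa = −log(2.3 × 10^-9) = 8.638
Henderson–Hasselbalch with mole ratio 0.595/0.251: pH = 8.638 + (+0.375)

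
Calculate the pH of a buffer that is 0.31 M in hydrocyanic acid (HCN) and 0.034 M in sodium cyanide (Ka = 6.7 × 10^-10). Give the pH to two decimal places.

pKa = −log(6.7 × 10^-10) = 9.174
pH = pKa + log([A⁻]/[HA]) = 9.174 + log(0.034/0.31)
pH = 9.174 + (-0.960) = 8.21

pH = 8.21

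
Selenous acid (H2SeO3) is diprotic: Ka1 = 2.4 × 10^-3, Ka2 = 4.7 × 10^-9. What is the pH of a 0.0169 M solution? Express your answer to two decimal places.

Ka1 ≫ Ka2, so treat the first dissociation as the only significant source of H+.
Ka1 = x²/(0.0169 − x) = 2.4 × 10^-3
Solving the quadratic: x = (−Ka1 + √(Ka1² + 4·Ka1·C₀))/2 = 5.28 × 10^-3 M
pH = −log(5.28 × 10^-3) = 2.28

pH = 2.28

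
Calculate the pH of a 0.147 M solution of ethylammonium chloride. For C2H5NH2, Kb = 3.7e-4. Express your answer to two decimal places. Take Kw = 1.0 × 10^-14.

pH = 5.70

C2H5NH3+ is the conjugate acid of the weak base C2H5NH2.
Ka = Kw/Kb = 1.0×10^-14 / 3.7 × 10^-4 = 2.70 × 10^-11
From the ICE table, Ka = [H+]²/(0.147 − [H+]) = 2.70 × 10^-11.
Assume [H+] ≪ 0.147: [H+] ≈ √(2.70 × 10^-11 × 0.147) = 1.99 × 10^-6 M
([H+]/C₀ = 0.0014% < 5%, so the approximation holds.)
pH = −log[H+] = −log(1.99 × 10^-6) = 5.70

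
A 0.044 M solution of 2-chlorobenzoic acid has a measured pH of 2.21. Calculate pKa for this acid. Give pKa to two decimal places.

[H+] = 10^(-2.21) = 6.17 × 10^-3 M
At equilibrium [HA] = 0.044 − 6.17 × 10^-3 = 3.78 × 10^-2 M
Ka = [H+][A-]/[HA] = (6.17 × 10^-3)² / 3.78 × 10^-2 = 1.01 × 10^-3
pKa = -log(1.01 × 10^-3) = 3.00

pKa = 3.00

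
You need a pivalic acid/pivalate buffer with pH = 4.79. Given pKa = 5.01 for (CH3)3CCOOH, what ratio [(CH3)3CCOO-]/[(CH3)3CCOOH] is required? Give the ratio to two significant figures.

ratio = 0.60

pH = pKa + log(r) ⇒ log(r) = 4.79 − 5.01 = -0.22
r = [(CH3)3CCOO-]/[(CH3)3CCOOH] = 10^(-0.22) = 0.603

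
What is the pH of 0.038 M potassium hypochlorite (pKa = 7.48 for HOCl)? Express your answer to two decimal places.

pH = 10.03

OCl- is the conjugate base of the weak acid HOCl.
Ka = 10^(−7.48) = 3.31 × 10^-8
Kb = Kw/Ka = 1.0×10^-14 / 3.31 × 10^-8 = 3.02 × 10^-7
Kb = [OH-]²/(0.038 − [OH-]) = 3.02 × 10^-7
Assume [OH-] ≪ 0.038: [OH-] ≈ √(3.02 × 10^-7 × 0.038) = 1.07 × 10^-4 M
pOH = −log(1.07 × 10^-4) = 3.97; pH = 14.00 − 3.97 = 10.03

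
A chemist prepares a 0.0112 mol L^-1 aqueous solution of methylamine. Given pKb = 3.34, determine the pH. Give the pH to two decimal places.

CH3NH2 + H2O ⇌ CH3NH3+ + OH-
Kb = 10^(−3.34) = 4.57 × 10^-4
Kb = [OH-]²/(0.0112 − [OH-]) = 4.57 × 10^-4
[OH-] is not negligible relative to C₀; solve [OH-]² + 0.000457·[OH-] − 5.12e-06 = 0.
[OH-] = [−0.000457 + √(0.000457² + 2.05e-05)]/2 = 2.05 × 10^-3 M
pOH = −log(2.05 × 10^-3) = 2.69; pH = 14.00 − 2.69 = 11.31

pH = 11.31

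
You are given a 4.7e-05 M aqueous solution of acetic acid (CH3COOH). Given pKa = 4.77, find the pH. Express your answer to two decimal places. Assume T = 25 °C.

pH = 4.68

CH3COOH ⇌ CH3COO- + H+
Ka = 10^(−4.77) = 1.70 × 10^-5
Let x = [H+] at equilibrium. Ka = x²/(4.7e-05 − x).
The 5% rule fails; solving x² + Ka·x − Ka·C₀ = 0 exactly:
x = (−Ka + √(Ka² + 4·Ka·C₀))/2 = 2.10 × 10^-5 M
pH = −log[H+] = −log(2.10 × 10^-5) = 4.68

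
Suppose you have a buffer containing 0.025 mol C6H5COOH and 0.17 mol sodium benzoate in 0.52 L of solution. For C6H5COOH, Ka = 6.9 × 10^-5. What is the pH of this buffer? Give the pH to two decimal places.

pH = 4.99

pKa = −log(6.9 × 10^-5) = 4.161
Henderson–Hasselbalch: pH = pKa + log([C6H5COO-]/[C6H5COOH]) = 4.161 + log(0.17/0.025)
pH = 4.161 + (+0.833) = 4.99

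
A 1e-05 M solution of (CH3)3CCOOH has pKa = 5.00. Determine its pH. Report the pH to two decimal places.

pH = 5.21

(CH3)3CCOOH ⇌ (CH3)3CCOO- + H+
Ka = 10^(−5.00) = 1.00 × 10^-5
From the ICE table, Ka = [H+]²/(1e-05 − [H+]) = 1.00 × 10^-5.
[H+] is not negligible relative to C₀; solve [H+]² + 1e-05·[H+] − 1e-10 = 0.
[H+] = [−1e-05 + √(1e-05² + 4e-10)]/2 = 6.18 × 10^-6 M
pH = −log[H+] = −log(6.18 × 10^-6) = 5.21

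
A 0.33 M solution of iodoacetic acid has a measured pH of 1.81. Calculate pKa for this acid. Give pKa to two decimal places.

[H+] = 10^(-1.81) = 1.55 × 10^-2 M
At equilibrium [HA] = 0.33 − 1.55 × 10^-2 = 3.15 × 10^-1 M
Ka = [H+][A-]/[HA] = (1.55 × 10^-2)² / 3.15 × 10^-1 = 7.63 × 10^-4
pKa = -log(7.63 × 10^-4) = 3.12

pKa = 3.12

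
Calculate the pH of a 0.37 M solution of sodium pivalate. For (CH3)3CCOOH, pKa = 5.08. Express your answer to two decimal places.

pH = 9.32

(CH3)3CCOO- is the conjugate base of the weak acid (CH3)3CCOOH.
Ka = 10^(−5.08) = 8.32 × 10^-6
Kb = Kw/Ka = 1.0×10^-14 / 8.32 × 10^-6 = 1.20 × 10^-9
Kb = [OH-]²/(0.37 − [OH-]) = 1.20 × 10^-9
Assume [OH-] ≪ 0.37: [OH-] ≈ √(1.20 × 10^-9 × 0.37) = 2.11 × 10^-5 M
Check: 0.0057% ionized — well under 5%, approximation valid.
pOH = 4.68, so pH = 14.00 − pOH = 9.32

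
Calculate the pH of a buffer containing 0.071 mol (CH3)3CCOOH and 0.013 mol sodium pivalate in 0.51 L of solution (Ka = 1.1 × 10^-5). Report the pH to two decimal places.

pH = 4.22

pKa = −log(1.1 × 10^-5) = 4.959
Henderson–Hasselbalch: pH = pKa + log([(CH3)3CCOO-]/[(CH3)3CCOOH]) = 4.959 + log(0.013/0.071)
pH = 4.959 + (-0.737) = 4.22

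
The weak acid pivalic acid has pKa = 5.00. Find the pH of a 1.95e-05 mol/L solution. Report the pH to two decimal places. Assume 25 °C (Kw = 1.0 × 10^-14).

pH = 5.01

(CH3)3CCOOH ⇌ (CH3)3CCOO- + H+
Ka = 10^(−5.00) = 1.00 × 10^-5
From the ICE table, Ka = [H+]²/(1.95e-05 − [H+]) = 1.00 × 10^-5.
[H+] is not negligible relative to C₀; solve [H+]² + 1e-05·[H+] − 1.95e-10 = 0.
[H+] = [−1e-05 + √(1e-05² + 7.8e-10)]/2 = 9.83 × 10^-6 M
pH = −log(9.83 × 10^-6) = 5.01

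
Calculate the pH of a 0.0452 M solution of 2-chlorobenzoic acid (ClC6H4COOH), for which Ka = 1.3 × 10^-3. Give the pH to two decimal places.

ClC6H4COOH ⇌ ClC6H4COO- + H+
Ka = [H+]²/(0.0452 − [H+]) = 1.3 × 10^-3
The 5% rule fails; solving [H+]² + Ka·[H+] − Ka·C₀ = 0 exactly:
[H+] = (−Ka + √(Ka² + 4·Ka·C₀))/2 = 7.04 × 10^-3 M
pH = −log(7.04 × 10^-3) = 2.15

pH = 2.15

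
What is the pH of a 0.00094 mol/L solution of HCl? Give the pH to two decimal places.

pH = 3.03

HCl is a strong acid and dissociates completely, so [H+] = 0.00094 M.
pH = -log(0.00094) = 3.03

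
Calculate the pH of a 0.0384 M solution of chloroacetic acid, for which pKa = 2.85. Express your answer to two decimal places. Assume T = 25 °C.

ClCH2COOH ⇌ ClCH2COO- + H+
Ka = 10^(−2.85) = 1.41 × 10^-3
Let x = [H+] at equilibrium. Ka = x²/(0.0384 − x).
The 5% rule fails; solving x² + Ka·x − Ka·C₀ = 0 exactly:
x = (−Ka + √(Ka² + 4·Ka·C₀))/2 = 6.69 × 10^-3 M
pH = −log[H+] = −log(6.69 × 10^-3) = 2.17

pH = 2.17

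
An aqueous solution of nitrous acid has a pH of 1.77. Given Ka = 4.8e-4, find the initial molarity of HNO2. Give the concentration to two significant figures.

[H+] = 10^(-1.77) = 1.70 × 10^-2 M = x
Ka = x²/(C₀ − x) ⇒ C₀ = x + x²/Ka
C₀ = 1.70 × 10^-2 + (1.70 × 10^-2)²/(4.8 × 10^-4) = 6.19 × 10^-1 M

C₀ = 6.2 × 10^-1 M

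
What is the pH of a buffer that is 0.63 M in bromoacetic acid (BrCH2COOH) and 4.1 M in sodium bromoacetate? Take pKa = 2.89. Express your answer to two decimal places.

pH = 3.70

pH = pKa + log([A⁻]/[HA]) = 2.89 + log(4.1/0.63)
pH = 2.89 + (+0.813) = 3.70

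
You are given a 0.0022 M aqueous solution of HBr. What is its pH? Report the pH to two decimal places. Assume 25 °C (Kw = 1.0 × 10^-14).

pH = 2.66

HBr is a strong acid and dissociates completely, so [H+] = 0.0022 M.
pH = -log(0.0022) = 2.66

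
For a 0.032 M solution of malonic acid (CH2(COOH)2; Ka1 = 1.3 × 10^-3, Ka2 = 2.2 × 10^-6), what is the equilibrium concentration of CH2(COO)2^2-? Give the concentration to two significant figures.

2.2 × 10^-6 M

First ionization gives [H+] ≈ [CH2(COOH)COO-] = 5.83 × 10^-3 M.
Second step: Ka2 = [H+][CH2(COO)2^2-]/[CH2(COOH)COO-] ≈ [CH2(COO)2^2-] (since [H+] ≈ [CH2(COOH)COO-]).
So [CH2(COO)2^2-] ≈ Ka2.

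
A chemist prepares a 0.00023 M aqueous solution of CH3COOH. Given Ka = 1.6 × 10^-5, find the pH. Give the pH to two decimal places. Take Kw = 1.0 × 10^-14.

pH = 4.27

CH3COOH ⇌ CH3COO- + H+
From the ICE table, Ka = x²/(0.00023 − x) = 1.6 × 10^-5.
The 5% rule fails; solving x² + Ka·x − Ka·C₀ = 0 exactly:
x = (−Ka + √(Ka² + 4·Ka·C₀))/2 = 5.32 × 10^-5 M
pH = −log(5.32 × 10^-5) = 4.27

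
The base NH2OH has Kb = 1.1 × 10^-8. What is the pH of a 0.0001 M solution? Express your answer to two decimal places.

NH2OH + H2O ⇌ NH3OH+ + OH-
Let x = [OH-] at equilibrium. Kb = x²/(0.0001 − x).
Since Kb ≪ C₀, x ≈ √(Kb·C₀) = 1.05 × 10^-6 M.
Check: 1% ionized — well under 5%, approximation valid.
pOH = −log(1.05 × 10^-6) = 5.98; pH = 14.00 − 5.98 = 8.02

pH = 8.02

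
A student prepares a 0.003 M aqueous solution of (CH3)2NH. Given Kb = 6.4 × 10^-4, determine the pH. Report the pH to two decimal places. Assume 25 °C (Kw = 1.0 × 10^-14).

(CH3)2NH + H2O ⇌ (CH3)2NH2+ + OH-
From the ICE table, Kb = [OH-]²/(0.003 − [OH-]) = 6.4 × 10^-4.
[OH-] is not negligible relative to C₀; solve [OH-]² + 0.00064·[OH-] − 1.92e-06 = 0.
[OH-] = [−0.00064 + √(0.00064² + 7.68e-06)]/2 = 1.10 × 10^-3 M
pOH = −log(1.10 × 10^-3) = 2.96; pH = 14.00 − 2.96 = 11.04

pH = 11.04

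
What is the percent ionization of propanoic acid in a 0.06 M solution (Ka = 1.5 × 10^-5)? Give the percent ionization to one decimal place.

1.6%

CH3CH2COOH ⇌ CH3CH2COO- + H+; let x = [H+] at equilibrium.
x ≈ √(Ka·C₀) = √(1.5 × 10^-5 × 0.06) = 9.49 × 10^-4 M
Fraction ionized = 9.49 × 10^-4 / 0.06 = 0.0158 → 1.6%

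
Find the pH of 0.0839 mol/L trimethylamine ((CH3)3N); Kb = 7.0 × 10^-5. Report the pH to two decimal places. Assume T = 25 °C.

(CH3)3N + H2O ⇌ (CH3)3NH+ + OH-
Kb = x²/(0.0839 − x) = 7.0 × 10^-5
Since Kb ≪ C₀, x ≈ √(Kb·C₀) = 2.42 × 10^-3 M.
pOH = 2.62, so pH = 14.00 − pOH = 11.38

pH = 11.38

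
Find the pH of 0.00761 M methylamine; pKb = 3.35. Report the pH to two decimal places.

pH = 11.21

CH3NH2 + H2O ⇌ CH3NH3+ + OH-
Kb = 10^(−3.35) = 4.47 × 10^-4
Let x = [OH-] at equilibrium. Kb = x²/(0.00761 − x).
Here C₀/Kb ≈ 17, so the small-x approximation fails. Use the quadratic:
x = [−0.000447 + √(0.000447² + 1.36e-05)]/2 = 1.63 × 10^-3 M
pOH = −log(1.63 × 10^-3) = 2.79; pH = 14.00 − 2.79 = 11.21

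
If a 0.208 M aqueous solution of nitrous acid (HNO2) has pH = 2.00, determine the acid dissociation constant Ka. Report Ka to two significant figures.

[H+] = 10^(-2.00) = 1.00 × 10^-2 M
At equilibrium [HA] = 0.208 − 1.00 × 10^-2 = 1.98 × 10^-1 M
Ka = [H+][A-]/[HA] = (1.00 × 10^-2)² / 1.98 × 10^-1 = 5.1 × 10^-4

Ka = 5.1 × 10^-4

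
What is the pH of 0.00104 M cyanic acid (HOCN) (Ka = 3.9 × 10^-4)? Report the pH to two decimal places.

HOCN ⇌ OCN- + H+
From the ICE table, Ka = [H+]²/(0.00104 − [H+]) = 3.9 × 10^-4.
The 5% rule fails; solving [H+]² + Ka·[H+] − Ka·C₀ = 0 exactly:
[H+] = (−Ka + √(Ka² + 4·Ka·C₀))/2 = 4.71 × 10^-4 M
pH = −log(4.71 × 10^-4) = 3.33

pH = 3.33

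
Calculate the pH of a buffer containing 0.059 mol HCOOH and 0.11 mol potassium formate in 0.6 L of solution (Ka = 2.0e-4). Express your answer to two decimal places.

pKa = −log(2.0 × 10^-4) = 3.699
Henderson–Hasselbalch: pH = pKa + log([HCOO-]/[HCOOH]) = 3.699 + log(0.11/0.059)
pH = 3.699 + (+0.271) = 3.97

pH = 3.97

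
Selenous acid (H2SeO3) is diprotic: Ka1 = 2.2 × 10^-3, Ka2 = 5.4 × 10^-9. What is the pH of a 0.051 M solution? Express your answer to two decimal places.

pH = 2.02

Ka1 ≫ Ka2, so treat the first dissociation as the only significant source of H+.
Ka1 = x²/(0.051 − x) = 2.2 × 10^-3
Solving the quadratic: x = (−Ka1 + √(Ka1² + 4·Ka1·C₀))/2 = 9.55 × 10^-3 M
pH = −log(9.55 × 10^-3) = 2.02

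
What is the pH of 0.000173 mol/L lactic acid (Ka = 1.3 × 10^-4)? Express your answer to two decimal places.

CH3CH(OH)COOH ⇌ CH3CH(OH)COO- + H+
Ka = [H+]²/(0.000173 − [H+]) = 1.3 × 10^-4
The 5% rule fails; solving [H+]² + Ka·[H+] − Ka·C₀ = 0 exactly:
[H+] = (−Ka + √(Ka² + 4·Ka·C₀))/2 = 9.84 × 10^-5 M
pH = −log(9.84 × 10^-5) = 4.01

pH = 4.01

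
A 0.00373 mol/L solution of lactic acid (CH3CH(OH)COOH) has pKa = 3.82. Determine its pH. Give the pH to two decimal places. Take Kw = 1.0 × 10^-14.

CH3CH(OH)COOH ⇌ CH3CH(OH)COO- + H+
Ka = 10^(−3.82) = 1.51 × 10^-4
Ka = x²/(0.00373 − x) = 1.51 × 10^-4
x is not negligible relative to C₀; solve x² + 0.000151·x − 5.63e-07 = 0.
x = (−Ka + √(Ka² + 4·Ka·C₀))/2 = 6.79 × 10^-4 M
pH = −log(6.79 × 10^-4) = 3.17

pH = 3.17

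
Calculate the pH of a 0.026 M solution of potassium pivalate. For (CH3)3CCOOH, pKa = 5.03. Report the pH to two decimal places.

(CH3)3CCOO- is the conjugate base of the weak acid (CH3)3CCOOH.
Ka = 10^(−5.03) = 9.33 × 10^-6
Kb = Kw/Ka = 1.0×10^-14 / 9.33 × 10^-6 = 1.07 × 10^-9
Let x = [OH-] at equilibrium. Kb = x²/(0.026 − x).
Neglecting x in the denominator: x = √(1.07 × 10^-9 × 0.026) = 5.27 × 10^-6 M
Check: 0.02% ionized — well under 5%, approximation valid.
pOH = 5.28, so pH = 14.00 − pOH = 8.72

pH = 8.72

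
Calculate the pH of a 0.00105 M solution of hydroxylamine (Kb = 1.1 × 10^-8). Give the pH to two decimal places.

NH2OH + H2O ⇌ NH3OH+ + OH-
From the ICE table, Kb = [OH-]²/(0.00105 − [OH-]) = 1.1 × 10^-8.
Assume [OH-] ≪ 0.00105: [OH-] ≈ √(1.1 × 10^-8 × 0.00105) = 3.40 × 10^-6 M
Check: 0.32% ionized — well under 5%, approximation valid.
pOH = −log(3.40 × 10^-6) = 5.47; pH = 14.00 − 5.47 = 8.53

pH = 8.53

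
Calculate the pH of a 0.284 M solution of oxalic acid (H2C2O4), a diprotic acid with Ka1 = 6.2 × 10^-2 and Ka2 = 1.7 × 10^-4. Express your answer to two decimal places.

pH = 0.98

Since Ka1 ≫ Ka2, the first ionization dominates [H+].
Ka1 = x²/(0.284 − x) = 6.2 × 10^-2
Solving the quadratic: x = (−Ka1 + √(Ka1² + 4·Ka1·C₀))/2 = 1.05 × 10^-1 M
pH = −log(1.05 × 10^-1) = 0.98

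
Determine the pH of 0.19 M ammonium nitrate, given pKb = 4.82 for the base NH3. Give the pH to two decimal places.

NH4+ is the conjugate acid of the weak base NH3.
Kb = 10^(−4.82) = 1.51 × 10^-5
Ka = Kw/Kb = 1.0×10^-14 / 1.51 × 10^-5 = 6.62 × 10^-10
Ka = [H+]²/(0.19 − [H+]) = 6.62 × 10^-10
Since Ka ≪ C₀, [H+] ≈ √(Ka·C₀) = 1.12 × 10^-5 M.
Check: 0.0059% ionized — well under 5%, approximation valid.
pH = −log[H+] = −log(1.12 × 10^-5) = 4.95

pH = 4.95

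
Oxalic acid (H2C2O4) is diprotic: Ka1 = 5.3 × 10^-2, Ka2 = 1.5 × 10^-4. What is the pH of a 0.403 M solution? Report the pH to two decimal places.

pH = 0.91

Since Ka1 ≫ Ka2, the first ionization dominates [H+].
Ka1 = x²/(0.403 − x) = 5.3 × 10^-2
Solving the quadratic: x = (−Ka1 + √(Ka1² + 4·Ka1·C₀))/2 = 1.22 × 10^-1 M
pH = −log(1.22 × 10^-1) = 0.91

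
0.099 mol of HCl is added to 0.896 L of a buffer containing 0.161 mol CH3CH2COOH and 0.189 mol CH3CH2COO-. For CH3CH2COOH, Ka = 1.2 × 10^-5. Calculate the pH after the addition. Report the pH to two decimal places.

pH = 4.46

Added H+ converts CH3CH2COO- to CH3CH2COOH: CH3CH2COOH → 0.26 mol, CH3CH2COO- → 0.09 mol.
pKa = −log(1.2 × 10^-5) = 4.921
Henderson–Hasselbalch with mole ratio 0.09/0.26: pH = 4.921 + (-0.461)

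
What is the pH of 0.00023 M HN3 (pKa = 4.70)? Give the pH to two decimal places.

HN3 ⇌ N3- + H+
Ka = 10^(−4.70) = 2.00 × 10^-5
Let x = [H+] at equilibrium. Ka = x²/(0.00023 − x).
The 5% rule fails; solving x² + Ka·x − Ka·C₀ = 0 exactly:
x = [−2e-05 + √(2e-05² + 1.84e-08)]/2 = 5.86 × 10^-5 M
pH = −log(5.86 × 10^-5) = 4.23

pH = 4.23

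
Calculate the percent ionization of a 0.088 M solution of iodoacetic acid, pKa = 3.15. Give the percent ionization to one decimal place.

ICH2COOH ⇌ ICH2COO- + H+; let x = [H+] at equilibrium.
Ka = 10^(−3.15) = 7.08 × 10^-4
Solve x² + 0.000708x − 6.23e-05 = 0 → x = 7.55 × 10^-3 M
Fraction ionized = 7.55 × 10^-3 / 0.088 = 0.0858 → 8.6%

8.6%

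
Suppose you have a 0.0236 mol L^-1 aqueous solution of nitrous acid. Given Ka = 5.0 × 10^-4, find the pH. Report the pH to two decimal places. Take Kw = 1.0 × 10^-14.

HNO2 ⇌ NO2- + H+
From the ICE table, Ka = [H+]²/(0.0236 − [H+]) = 5.0 × 10^-4.
[H+] is not negligible relative to C₀; solve [H+]² + 0.0005·[H+] − 1.18e-05 = 0.
[H+] = (−Ka + √(Ka² + 4·Ka·C₀))/2 = 3.19 × 10^-3 M
pH = −log(3.19 × 10^-3) = 2.50

pH = 2.50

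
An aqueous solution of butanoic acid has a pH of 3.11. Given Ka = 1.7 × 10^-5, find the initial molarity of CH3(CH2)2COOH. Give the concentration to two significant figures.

[H+] = 10^(-3.11) = 7.76 × 10^-4 M = x
Ka = x²/(C₀ − x) ⇒ C₀ = x + x²/Ka
C₀ = 7.76 × 10^-4 + (7.76 × 10^-4)²/(1.7 × 10^-5) = 3.62 × 10^-2 M

C₀ = 3.6 × 10^-2 M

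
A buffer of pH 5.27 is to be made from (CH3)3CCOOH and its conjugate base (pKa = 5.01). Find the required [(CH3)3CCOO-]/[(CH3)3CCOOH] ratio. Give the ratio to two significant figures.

pH = pKa + log(r) ⇒ log(r) = 5.27 − 5.01 = +0.26
r = [(CH3)3CCOO-]/[(CH3)3CCOOH] = 10^(+0.26) = 1.82

ratio = 1.8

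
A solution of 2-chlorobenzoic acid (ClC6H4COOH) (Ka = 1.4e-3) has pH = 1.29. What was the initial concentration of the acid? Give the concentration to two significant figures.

C₀ = 1.9 M

[H+] = 10^(-1.29) = 5.13 × 10^-2 M = x
Ka = x²/(C₀ − x) ⇒ C₀ = x + x²/Ka
C₀ = 5.13 × 10^-2 + (5.13 × 10^-2)²/(1.4 × 10^-3) = 1.93 M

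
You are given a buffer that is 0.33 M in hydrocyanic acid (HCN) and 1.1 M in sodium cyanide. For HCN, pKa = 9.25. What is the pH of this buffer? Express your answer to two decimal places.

Henderson–Hasselbalch: pH = pKa + log([CN-]/[HCN]) = 9.25 + log(1.1/0.33)
pH = 9.25 + (+0.523) = 9.77

pH = 9.77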